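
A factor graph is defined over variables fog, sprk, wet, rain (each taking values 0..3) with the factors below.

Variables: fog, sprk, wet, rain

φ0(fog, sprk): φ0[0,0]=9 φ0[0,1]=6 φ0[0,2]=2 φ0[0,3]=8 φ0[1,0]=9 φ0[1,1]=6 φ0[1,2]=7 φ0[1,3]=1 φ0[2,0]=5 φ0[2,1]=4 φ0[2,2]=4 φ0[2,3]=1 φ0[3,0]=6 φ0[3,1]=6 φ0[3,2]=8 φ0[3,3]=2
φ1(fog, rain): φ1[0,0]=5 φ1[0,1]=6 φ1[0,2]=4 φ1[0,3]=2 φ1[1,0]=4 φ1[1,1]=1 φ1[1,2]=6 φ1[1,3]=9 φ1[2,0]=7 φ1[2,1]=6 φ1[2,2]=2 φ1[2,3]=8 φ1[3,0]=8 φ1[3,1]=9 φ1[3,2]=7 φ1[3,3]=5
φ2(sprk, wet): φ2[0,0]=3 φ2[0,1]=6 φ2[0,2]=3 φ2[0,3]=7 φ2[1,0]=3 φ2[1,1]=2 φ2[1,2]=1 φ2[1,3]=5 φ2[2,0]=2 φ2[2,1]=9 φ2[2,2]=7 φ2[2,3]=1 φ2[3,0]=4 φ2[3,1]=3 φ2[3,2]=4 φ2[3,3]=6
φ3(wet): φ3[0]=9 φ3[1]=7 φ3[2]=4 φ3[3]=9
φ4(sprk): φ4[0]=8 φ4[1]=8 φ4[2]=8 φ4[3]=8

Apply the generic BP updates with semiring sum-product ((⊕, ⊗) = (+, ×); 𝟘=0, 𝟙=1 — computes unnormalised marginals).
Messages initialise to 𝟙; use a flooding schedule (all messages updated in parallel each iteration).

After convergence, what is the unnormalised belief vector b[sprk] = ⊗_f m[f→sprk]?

b[sprk] = [716544, 351360, 470112, 240792]

init: all messages = 𝟙 over 4 values
r1 m[φ0→fog] = [25, 23, 14, 22]
r1 m[φ0→sprk] = [29, 22, 21, 12]
r1 m[φ1→fog] = [17, 20, 23, 29]
r1 m[φ1→rain] = [24, 22, 19, 24]
r1 m[φ2→sprk] = [19, 11, 19, 17]
r1 m[φ2→wet] = [12, 20, 15, 19]
r1 m[φ3→wet] = [9, 7, 4, 9]
r1 m[φ4→sprk] = [8, 8, 8, 8]
r1 m[fog→φ0] = [1, 1, 1, 1]
r1 m[fog→φ1] = [1, 1, 1, 1]
r1 m[sprk→φ0] = [1, 1, 1, 1]
r1 m[sprk→φ2] = [1, 1, 1, 1]
r1 m[sprk→φ4] = [1, 1, 1, 1]
r1 m[wet→φ2] = [1, 1, 1, 1]
r1 m[wet→φ3] = [1, 1, 1, 1]
r1 m[rain→φ1] = [1, 1, 1, 1]
r2 m[φ0→fog] = [25, 23, 14, 22]
r2 m[φ0→sprk] = [29, 22, 21, 12]
r2 m[φ1→fog] = [17, 20, 23, 29]
r2 m[φ1→rain] = [24, 22, 19, 24]
r2 m[φ2→sprk] = [19, 11, 19, 17]
r2 m[φ2→wet] = [12, 20, 15, 19]
r2 m[φ3→wet] = [9, 7, 4, 9]
r2 m[φ4→sprk] = [8, 8, 8, 8]
r2 m[fog→φ0] = [17, 20, 23, 29]
r2 m[fog→φ1] = [25, 23, 14, 22]
r2 m[sprk→φ0] = [152, 88, 152, 136]
r2 m[sprk→φ2] = [232, 176, 168, 96]
r2 m[sprk→φ4] = [551, 242, 399, 204]
r2 m[wet→φ2] = [9, 7, 4, 9]
r2 m[wet→φ3] = [12, 20, 15, 19]
r2 m[rain→φ1] = [1, 1, 1, 1]
r3 m[φ0→fog] = [3288, 3096, 1856, 2928]
r3 m[φ0→sprk] = [622, 488, 498, 237]
r3 m[φ1→fog] = [17, 20, 23, 29]
r3 m[φ1→rain] = [491, 455, 420, 479]
r3 m[φ2→sprk] = [144, 90, 118, 127]
r3 m[φ2→wet] = [1944, 3544, 2432, 3248]
r3 m[φ3→wet] = [9, 7, 4, 9]
r3 m[φ4→sprk] = [8, 8, 8, 8]
r3 m[fog→φ0] = [17, 20, 23, 29]
r3 m[fog→φ1] = [25, 23, 14, 22]
r3 m[sprk→φ0] = [152, 88, 152, 136]
r3 m[sprk→φ2] = [232, 176, 168, 96]
r3 m[sprk→φ4] = [551, 242, 399, 204]
r3 m[wet→φ2] = [9, 7, 4, 9]
r3 m[wet→φ3] = [12, 20, 15, 19]
r3 m[rain→φ1] = [1, 1, 1, 1]
r4 m[φ0→fog] = [3288, 3096, 1856, 2928]
r4 m[φ0→sprk] = [622, 488, 498, 237]
r4 m[φ1→fog] = [17, 20, 23, 29]
r4 m[φ1→rain] = [491, 455, 420, 479]
r4 m[φ2→sprk] = [144, 90, 118, 127]
r4 m[φ2→wet] = [1944, 3544, 2432, 3248]
r4 m[φ3→wet] = [9, 7, 4, 9]
r4 m[φ4→sprk] = [8, 8, 8, 8]
r4 m[fog→φ0] = [17, 20, 23, 29]
r4 m[fog→φ1] = [3288, 3096, 1856, 2928]
r4 m[sprk→φ0] = [1152, 720, 944, 1016]
r4 m[sprk→φ2] = [4976, 3904, 3984, 1896]
r4 m[sprk→φ4] = [89568, 43920, 58764, 30099]
r4 m[wet→φ2] = [9, 7, 4, 9]
r4 m[wet→φ3] = [1944, 3544, 2432, 3248]
r4 m[rain→φ1] = [1, 1, 1, 1]
r5 m[φ0→fog] = [24704, 22312, 13432, 20816]
r5 m[φ0→sprk] = [622, 488, 498, 237]
r5 m[φ1→fog] = [17, 20, 23, 29]
r5 m[φ1→rain] = [65240, 60312, 55936, 63928]
r5 m[φ2→sprk] = [144, 90, 118, 127]
r5 m[φ2→wet] = [42192, 79208, 54304, 69712]
r5 m[φ3→wet] = [9, 7, 4, 9]
r5 m[φ4→sprk] = [8, 8, 8, 8]
r5 m[fog→φ0] = [17, 20, 23, 29]
r5 m[fog→φ1] = [3288, 3096, 1856, 2928]
r5 m[sprk→φ0] = [1152, 720, 944, 1016]
r5 m[sprk→φ2] = [4976, 3904, 3984, 1896]
r5 m[sprk→φ4] = [89568, 43920, 58764, 30099]
r5 m[wet→φ2] = [9, 7, 4, 9]
r5 m[wet→φ3] = [1944, 3544, 2432, 3248]
r5 m[rain→φ1] = [1, 1, 1, 1]
r6 m[φ0→fog] = [24704, 22312, 13432, 20816]
r6 m[φ0→sprk] = [622, 488, 498, 237]
r6 m[φ1→fog] = [17, 20, 23, 29]
r6 m[φ1→rain] = [65240, 60312, 55936, 63928]
r6 m[φ2→sprk] = [144, 90, 118, 127]
r6 m[φ2→wet] = [42192, 79208, 54304, 69712]
r6 m[φ3→wet] = [9, 7, 4, 9]
r6 m[φ4→sprk] = [8, 8, 8, 8]
r6 m[fog→φ0] = [17, 20, 23, 29]
r6 m[fog→φ1] = [24704, 22312, 13432, 20816]
r6 m[sprk→φ0] = [1152, 720, 944, 1016]
r6 m[sprk→φ2] = [4976, 3904, 3984, 1896]
r6 m[sprk→φ4] = [89568, 43920, 58764, 30099]
r6 m[wet→φ2] = [9, 7, 4, 9]
r6 m[wet→φ3] = [42192, 79208, 54304, 69712]
r6 m[rain→φ1] = [1, 1, 1, 1]
r7 m[φ0→fog] = [24704, 22312, 13432, 20816]
r7 m[φ0→sprk] = [622, 488, 498, 237]
r7 m[φ1→fog] = [17, 20, 23, 29]
r7 m[φ1→rain] = [473320, 438472, 405264, 461752]
r7 m[φ2→sprk] = [144, 90, 118, 127]
r7 m[φ2→wet] = [42192, 79208, 54304, 69712]
r7 m[φ3→wet] = [9, 7, 4, 9]
r7 m[φ4→sprk] = [8, 8, 8, 8]
r7 m[fog→φ0] = [17, 20, 23, 29]
r7 m[fog→φ1] = [24704, 22312, 13432, 20816]
r7 m[sprk→φ0] = [1152, 720, 944, 1016]
r7 m[sprk→φ2] = [4976, 3904, 3984, 1896]
r7 m[sprk→φ4] = [89568, 43920, 58764, 30099]
r7 m[wet→φ2] = [9, 7, 4, 9]
r7 m[wet→φ3] = [42192, 79208, 54304, 69712]
r7 m[rain→φ1] = [1, 1, 1, 1]
r8 m[φ0→fog] = [24704, 22312, 13432, 20816]
r8 m[φ0→sprk] = [622, 488, 498, 237]
r8 m[φ1→fog] = [17, 20, 23, 29]
r8 m[φ1→rain] = [473320, 438472, 405264, 461752]
r8 m[φ2→sprk] = [144, 90, 118, 127]
r8 m[φ2→wet] = [42192, 79208, 54304, 69712]
r8 m[φ3→wet] = [9, 7, 4, 9]
r8 m[φ4→sprk] = [8, 8, 8, 8]
r8 m[fog→φ0] = [17, 20, 23, 29]
r8 m[fog→φ1] = [24704, 22312, 13432, 20816]
r8 m[sprk→φ0] = [1152, 720, 944, 1016]
r8 m[sprk→φ2] = [4976, 3904, 3984, 1896]
r8 m[sprk→φ4] = [89568, 43920, 58764, 30099]
r8 m[wet→φ2] = [9, 7, 4, 9]
r8 m[wet→φ3] = [42192, 79208, 54304, 69712]
r8 m[rain→φ1] = [1, 1, 1, 1]
fixed point reached at round 8
b[sprk] = ⊗ incoming = [716544, 351360, 470112, 240792]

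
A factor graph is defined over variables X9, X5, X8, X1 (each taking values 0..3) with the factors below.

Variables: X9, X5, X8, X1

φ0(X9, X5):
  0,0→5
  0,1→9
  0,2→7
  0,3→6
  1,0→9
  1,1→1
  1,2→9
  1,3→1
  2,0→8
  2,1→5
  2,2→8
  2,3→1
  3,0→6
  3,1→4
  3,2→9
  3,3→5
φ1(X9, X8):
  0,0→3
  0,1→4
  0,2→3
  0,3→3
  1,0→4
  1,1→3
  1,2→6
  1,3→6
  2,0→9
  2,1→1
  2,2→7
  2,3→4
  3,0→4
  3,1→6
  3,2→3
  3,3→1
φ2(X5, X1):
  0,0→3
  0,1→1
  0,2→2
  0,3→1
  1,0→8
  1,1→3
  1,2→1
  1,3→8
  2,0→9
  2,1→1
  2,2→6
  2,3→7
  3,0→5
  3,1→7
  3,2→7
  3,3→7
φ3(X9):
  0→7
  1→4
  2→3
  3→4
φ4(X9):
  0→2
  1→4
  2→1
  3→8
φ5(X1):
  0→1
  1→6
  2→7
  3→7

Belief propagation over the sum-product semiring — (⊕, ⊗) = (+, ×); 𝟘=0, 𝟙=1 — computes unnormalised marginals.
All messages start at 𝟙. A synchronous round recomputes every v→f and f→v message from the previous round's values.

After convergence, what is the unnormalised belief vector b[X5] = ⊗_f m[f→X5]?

init: all messages = 𝟙 over 4 values
r1 m[φ0→X9] = [27, 20, 22, 24]
r1 m[φ0→X5] = [28, 19, 33, 13]
r1 m[φ1→X9] = [13, 19, 21, 14]
r1 m[φ1→X8] = [20, 14, 19, 14]
r1 m[φ2→X5] = [7, 20, 23, 26]
r1 m[φ2→X1] = [25, 12, 16, 23]
r1 m[φ3→X9] = [7, 4, 3, 4]
r1 m[φ4→X9] = [2, 4, 1, 8]
r1 m[φ5→X1] = [1, 6, 7, 7]
r1 m[X9→φ0] = [1, 1, 1, 1]
r1 m[X9→φ1] = [1, 1, 1, 1]
r1 m[X9→φ3] = [1, 1, 1, 1]
r1 m[X9→φ4] = [1, 1, 1, 1]
r1 m[X5→φ0] = [1, 1, 1, 1]
r1 m[X5→φ2] = [1, 1, 1, 1]
r1 m[X8→φ1] = [1, 1, 1, 1]
r1 m[X1→φ2] = [1, 1, 1, 1]
r1 m[X1→φ5] = [1, 1, 1, 1]
r2 m[φ0→X9] = [27, 20, 22, 24]
r2 m[φ0→X5] = [28, 19, 33, 13]
r2 m[φ1→X9] = [13, 19, 21, 14]
r2 m[φ1→X8] = [20, 14, 19, 14]
r2 m[φ2→X5] = [7, 20, 23, 26]
r2 m[φ2→X1] = [25, 12, 16, 23]
r2 m[φ3→X9] = [7, 4, 3, 4]
r2 m[φ4→X9] = [2, 4, 1, 8]
r2 m[φ5→X1] = [1, 6, 7, 7]
r2 m[X9→φ0] = [182, 304, 63, 448]
r2 m[X9→φ1] = [378, 320, 66, 768]
r2 m[X9→φ3] = [702, 1520, 462, 2688]
r2 m[X9→φ4] = [2457, 1520, 1386, 1344]
r2 m[X5→φ0] = [7, 20, 23, 26]
r2 m[X5→φ2] = [28, 19, 33, 13]
r2 m[X8→φ1] = [1, 1, 1, 1]
r2 m[X1→φ2] = [1, 6, 7, 7]
r2 m[X1→φ5] = [25, 12, 16, 23]
r3 m[φ0→X9] = [532, 316, 366, 459]
r3 m[φ0→X5] = [6838, 4049, 8546, 3699]
r3 m[φ1→X9] = [13, 19, 21, 14]
r3 m[φ1→X8] = [6080, 7146, 5820, 4086]
r3 m[φ2→X5] = [30, 89, 106, 145]
r3 m[φ2→X1] = [598, 209, 364, 502]
r3 m[φ3→X9] = [7, 4, 3, 4]
r3 m[φ4→X9] = [2, 4, 1, 8]
r3 m[φ5→X1] = [1, 6, 7, 7]
r3 m[X9→φ0] = [182, 304, 63, 448]
r3 m[X9→φ1] = [378, 320, 66, 768]
r3 m[X9→φ3] = [702, 1520, 462, 2688]
r3 m[X9→φ4] = [2457, 1520, 1386, 1344]
r3 m[X5→φ0] = [7, 20, 23, 26]
r3 m[X5→φ2] = [28, 19, 33, 13]
r3 m[X8→φ1] = [1, 1, 1, 1]
r3 m[X1→φ2] = [1, 6, 7, 7]
r3 m[X1→φ5] = [25, 12, 16, 23]
r4 m[φ0→X9] = [532, 316, 366, 459]
r4 m[φ0→X5] = [6838, 4049, 8546, 3699]
r4 m[φ1→X9] = [13, 19, 21, 14]
r4 m[φ1→X8] = [6080, 7146, 5820, 4086]
r4 m[φ2→X5] = [30, 89, 106, 145]
r4 m[φ2→X1] = [598, 209, 364, 502]
r4 m[φ3→X9] = [7, 4, 3, 4]
r4 m[φ4→X9] = [2, 4, 1, 8]
r4 m[φ5→X1] = [1, 6, 7, 7]
r4 m[X9→φ0] = [182, 304, 63, 448]
r4 m[X9→φ1] = [7448, 5056, 1098, 14688]
r4 m[X9→φ3] = [13832, 24016, 7686, 51408]
r4 m[X9→φ4] = [48412, 24016, 23058, 25704]
r4 m[X5→φ0] = [30, 89, 106, 145]
r4 m[X5→φ2] = [6838, 4049, 8546, 3699]
r4 m[X8→φ1] = [1, 1, 1, 1]
r4 m[X1→φ2] = [1, 6, 7, 7]
r4 m[X1→φ5] = [598, 209, 364, 502]
r5 m[φ0→X9] = [2563, 1458, 1678, 2215]
r5 m[φ0→X5] = [6838, 4049, 8546, 3699]
r5 m[φ1→X9] = [13, 19, 21, 14]
r5 m[φ1→X8] = [111202, 134186, 104430, 71760]
r5 m[φ2→X5] = [30, 89, 106, 145]
r5 m[φ2→X1] = [148315, 53424, 94894, 124945]
r5 m[φ3→X9] = [7, 4, 3, 4]
r5 m[φ4→X9] = [2, 4, 1, 8]
r5 m[φ5→X1] = [1, 6, 7, 7]
r5 m[X9→φ0] = [182, 304, 63, 448]
r5 m[X9→φ1] = [7448, 5056, 1098, 14688]
r5 m[X9→φ3] = [13832, 24016, 7686, 51408]
r5 m[X9→φ4] = [48412, 24016, 23058, 25704]
r5 m[X5→φ0] = [30, 89, 106, 145]
r5 m[X5→φ2] = [6838, 4049, 8546, 3699]
r5 m[X8→φ1] = [1, 1, 1, 1]
r5 m[X1→φ2] = [1, 6, 7, 7]
r5 m[X1→φ5] = [598, 209, 364, 502]
r6 m[φ0→X9] = [2563, 1458, 1678, 2215]
r6 m[φ0→X5] = [6838, 4049, 8546, 3699]
r6 m[φ1→X9] = [13, 19, 21, 14]
r6 m[φ1→X8] = [111202, 134186, 104430, 71760]
r6 m[φ2→X5] = [30, 89, 106, 145]
r6 m[φ2→X1] = [148315, 53424, 94894, 124945]
r6 m[φ3→X9] = [7, 4, 3, 4]
r6 m[φ4→X9] = [2, 4, 1, 8]
r6 m[φ5→X1] = [1, 6, 7, 7]
r6 m[X9→φ0] = [182, 304, 63, 448]
r6 m[X9→φ1] = [35882, 23328, 5034, 70880]
r6 m[X9→φ3] = [66638, 110808, 35238, 248080]
r6 m[X9→φ4] = [233233, 110808, 105714, 124040]
r6 m[X5→φ0] = [30, 89, 106, 145]
r6 m[X5→φ2] = [6838, 4049, 8546, 3699]
r6 m[X8→φ1] = [1, 1, 1, 1]
r6 m[X1→φ2] = [1, 6, 7, 7]
r6 m[X1→φ5] = [148315, 53424, 94894, 124945]
r7 m[φ0→X9] = [2563, 1458, 1678, 2215]
r7 m[φ0→X5] = [6838, 4049, 8546, 3699]
r7 m[φ1→X9] = [13, 19, 21, 14]
r7 m[φ1→X8] = [529784, 643826, 495492, 338630]
r7 m[φ2→X5] = [30, 89, 106, 145]
r7 m[φ2→X1] = [148315, 53424, 94894, 124945]
r7 m[φ3→X9] = [7, 4, 3, 4]
r7 m[φ4→X9] = [2, 4, 1, 8]
r7 m[φ5→X1] = [1, 6, 7, 7]
r7 m[X9→φ0] = [182, 304, 63, 448]
r7 m[X9→φ1] = [35882, 23328, 5034, 70880]
r7 m[X9→φ3] = [66638, 110808, 35238, 248080]
r7 m[X9→φ4] = [233233, 110808, 105714, 124040]
r7 m[X5→φ0] = [30, 89, 106, 145]
r7 m[X5→φ2] = [6838, 4049, 8546, 3699]
r7 m[X8→φ1] = [1, 1, 1, 1]
r7 m[X1→φ2] = [1, 6, 7, 7]
r7 m[X1→φ5] = [148315, 53424, 94894, 124945]
r8 m[φ0→X9] = [2563, 1458, 1678, 2215]
r8 m[φ0→X5] = [6838, 4049, 8546, 3699]
r8 m[φ1→X9] = [13, 19, 21, 14]
r8 m[φ1→X8] = [529784, 643826, 495492, 338630]
r8 m[φ2→X5] = [30, 89, 106, 145]
r8 m[φ2→X1] = [148315, 53424, 94894, 124945]
r8 m[φ3→X9] = [7, 4, 3, 4]
r8 m[φ4→X9] = [2, 4, 1, 8]
r8 m[φ5→X1] = [1, 6, 7, 7]
r8 m[X9→φ0] = [182, 304, 63, 448]
r8 m[X9→φ1] = [35882, 23328, 5034, 70880]
r8 m[X9→φ3] = [66638, 110808, 35238, 248080]
r8 m[X9→φ4] = [233233, 110808, 105714, 124040]
r8 m[X5→φ0] = [30, 89, 106, 145]
r8 m[X5→φ2] = [6838, 4049, 8546, 3699]
r8 m[X8→φ1] = [1, 1, 1, 1]
r8 m[X1→φ2] = [1, 6, 7, 7]
r8 m[X1→φ5] = [148315, 53424, 94894, 124945]
fixed point reached at round 8
b[X5] = ⊗ incoming = [205140, 360361, 905876, 536355]

b[X5] = [205140, 360361, 905876, 536355]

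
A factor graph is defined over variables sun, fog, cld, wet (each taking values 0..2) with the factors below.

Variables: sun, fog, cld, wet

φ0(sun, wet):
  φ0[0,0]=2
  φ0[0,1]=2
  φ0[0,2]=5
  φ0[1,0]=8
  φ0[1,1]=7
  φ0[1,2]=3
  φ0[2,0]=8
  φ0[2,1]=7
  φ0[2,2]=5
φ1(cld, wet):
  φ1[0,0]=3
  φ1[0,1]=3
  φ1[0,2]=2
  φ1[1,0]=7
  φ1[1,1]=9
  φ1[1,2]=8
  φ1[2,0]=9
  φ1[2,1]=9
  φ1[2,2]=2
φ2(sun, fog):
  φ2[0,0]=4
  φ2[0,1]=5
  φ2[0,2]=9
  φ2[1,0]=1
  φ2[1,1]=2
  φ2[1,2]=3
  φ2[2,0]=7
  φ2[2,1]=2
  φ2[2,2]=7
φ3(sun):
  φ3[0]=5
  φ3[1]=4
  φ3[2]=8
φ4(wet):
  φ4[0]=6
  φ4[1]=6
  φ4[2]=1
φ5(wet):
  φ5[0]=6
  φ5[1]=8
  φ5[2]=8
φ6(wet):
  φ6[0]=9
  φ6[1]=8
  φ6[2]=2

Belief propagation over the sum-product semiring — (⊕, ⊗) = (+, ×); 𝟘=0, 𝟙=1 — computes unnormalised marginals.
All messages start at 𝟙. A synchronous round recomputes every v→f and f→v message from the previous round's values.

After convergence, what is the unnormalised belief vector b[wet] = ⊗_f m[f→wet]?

init: all messages = 𝟙 over 3 values
r1 m[φ0→sun] = [9, 18, 20]
r1 m[φ0→wet] = [18, 16, 13]
r1 m[φ1→cld] = [8, 24, 20]
r1 m[φ1→wet] = [19, 21, 12]
r1 m[φ2→sun] = [18, 6, 16]
r1 m[φ2→fog] = [12, 9, 19]
r1 m[φ3→sun] = [5, 4, 8]
r1 m[φ4→wet] = [6, 6, 1]
r1 m[φ5→wet] = [6, 8, 8]
r1 m[φ6→wet] = [9, 8, 2]
r1 m[sun→φ0] = [1, 1, 1]
r1 m[sun→φ2] = [1, 1, 1]
r1 m[sun→φ3] = [1, 1, 1]
r1 m[fog→φ2] = [1, 1, 1]
r1 m[cld→φ1] = [1, 1, 1]
r1 m[wet→φ0] = [1, 1, 1]
r1 m[wet→φ1] = [1, 1, 1]
r1 m[wet→φ4] = [1, 1, 1]
r1 m[wet→φ5] = [1, 1, 1]
r1 m[wet→φ6] = [1, 1, 1]
r2 m[φ0→sun] = [9, 18, 20]
r2 m[φ0→wet] = [18, 16, 13]
r2 m[φ1→cld] = [8, 24, 20]
r2 m[φ1→wet] = [19, 21, 12]
r2 m[φ2→sun] = [18, 6, 16]
r2 m[φ2→fog] = [12, 9, 19]
r2 m[φ3→sun] = [5, 4, 8]
r2 m[φ4→wet] = [6, 6, 1]
r2 m[φ5→wet] = [6, 8, 8]
r2 m[φ6→wet] = [9, 8, 2]
r2 m[sun→φ0] = [90, 24, 128]
r2 m[sun→φ2] = [45, 72, 160]
r2 m[sun→φ3] = [162, 108, 320]
r2 m[fog→φ2] = [1, 1, 1]
r2 m[cld→φ1] = [1, 1, 1]
r2 m[wet→φ0] = [6156, 8064, 192]
r2 m[wet→φ1] = [5832, 6144, 208]
r2 m[wet→φ4] = [18468, 21504, 2496]
r2 m[wet→φ5] = [18468, 16128, 312]
r2 m[wet→φ6] = [12312, 16128, 1248]
r3 m[φ0→sun] = [29400, 106272, 106656]
r3 m[φ0→wet] = [1396, 1244, 1162]
r3 m[φ1→cld] = [36344, 97784, 108200]
r3 m[φ1→wet] = [19, 21, 12]
r3 m[φ2→sun] = [18, 6, 16]
r3 m[φ2→fog] = [1372, 689, 1741]
r3 m[φ3→sun] = [5, 4, 8]
r3 m[φ4→wet] = [6, 6, 1]
r3 m[φ5→wet] = [6, 8, 8]
r3 m[φ6→wet] = [9, 8, 2]
r3 m[sun→φ0] = [90, 24, 128]
r3 m[sun→φ2] = [45, 72, 160]
r3 m[sun→φ3] = [162, 108, 320]
r3 m[fog→φ2] = [1, 1, 1]
r3 m[cld→φ1] = [1, 1, 1]
r3 m[wet→φ0] = [6156, 8064, 192]
r3 m[wet→φ1] = [5832, 6144, 208]
r3 m[wet→φ4] = [18468, 21504, 2496]
r3 m[wet→φ5] = [18468, 16128, 312]
r3 m[wet→φ6] = [12312, 16128, 1248]
r4 m[φ0→sun] = [29400, 106272, 106656]
r4 m[φ0→wet] = [1396, 1244, 1162]
r4 m[φ1→cld] = [36344, 97784, 108200]
r4 m[φ1→wet] = [19, 21, 12]
r4 m[φ2→sun] = [18, 6, 16]
r4 m[φ2→fog] = [1372, 689, 1741]
r4 m[φ3→sun] = [5, 4, 8]
r4 m[φ4→wet] = [6, 6, 1]
r4 m[φ5→wet] = [6, 8, 8]
r4 m[φ6→wet] = [9, 8, 2]
r4 m[sun→φ0] = [90, 24, 128]
r4 m[sun→φ2] = [147000, 425088, 853248]
r4 m[sun→φ3] = [529200, 637632, 1706496]
r4 m[fog→φ2] = [1, 1, 1]
r4 m[cld→φ1] = [1, 1, 1]
r4 m[wet→φ0] = [6156, 8064, 192]
r4 m[wet→φ1] = [452304, 477696, 18592]
r4 m[wet→φ4] = [1432296, 1671936, 223104]
r4 m[wet→φ5] = [1432296, 1253952, 27888]
r4 m[wet→φ6] = [954864, 1253952, 111552]
r5 m[φ0→sun] = [29400, 106272, 106656]
r5 m[φ0→wet] = [1396, 1244, 1162]
r5 m[φ1→cld] = [2827184, 7614128, 8407184]
r5 m[φ1→wet] = [19, 21, 12]
r5 m[φ2→sun] = [18, 6, 16]
r5 m[φ2→fog] = [6985824, 3291672, 8571000]
r5 m[φ3→sun] = [5, 4, 8]
r5 m[φ4→wet] = [6, 6, 1]
r5 m[φ5→wet] = [6, 8, 8]
r5 m[φ6→wet] = [9, 8, 2]
r5 m[sun→φ0] = [90, 24, 128]
r5 m[sun→φ2] = [147000, 425088, 853248]
r5 m[sun→φ3] = [529200, 637632, 1706496]
r5 m[fog→φ2] = [1, 1, 1]
r5 m[cld→φ1] = [1, 1, 1]
r5 m[wet→φ0] = [6156, 8064, 192]
r5 m[wet→φ1] = [452304, 477696, 18592]
r5 m[wet→φ4] = [1432296, 1671936, 223104]
r5 m[wet→φ5] = [1432296, 1253952, 27888]
r5 m[wet→φ6] = [954864, 1253952, 111552]
r6 m[φ0→sun] = [29400, 106272, 106656]
r6 m[φ0→wet] = [1396, 1244, 1162]
r6 m[φ1→cld] = [2827184, 7614128, 8407184]
r6 m[φ1→wet] = [19, 21, 12]
r6 m[φ2→sun] = [18, 6, 16]
r6 m[φ2→fog] = [6985824, 3291672, 8571000]
r6 m[φ3→sun] = [5, 4, 8]
r6 m[φ4→wet] = [6, 6, 1]
r6 m[φ5→wet] = [6, 8, 8]
r6 m[φ6→wet] = [9, 8, 2]
r6 m[sun→φ0] = [90, 24, 128]
r6 m[sun→φ2] = [147000, 425088, 853248]
r6 m[sun→φ3] = [529200, 637632, 1706496]
r6 m[fog→φ2] = [1, 1, 1]
r6 m[cld→φ1] = [1, 1, 1]
r6 m[wet→φ0] = [6156, 8064, 192]
r6 m[wet→φ1] = [452304, 477696, 18592]
r6 m[wet→φ4] = [1432296, 1671936, 223104]
r6 m[wet→φ5] = [1432296, 1253952, 27888]
r6 m[wet→φ6] = [954864, 1253952, 111552]
fixed point reached at round 6
b[wet] = ⊗ incoming = [8593776, 10031616, 223104]

b[wet] = [8593776, 10031616, 223104]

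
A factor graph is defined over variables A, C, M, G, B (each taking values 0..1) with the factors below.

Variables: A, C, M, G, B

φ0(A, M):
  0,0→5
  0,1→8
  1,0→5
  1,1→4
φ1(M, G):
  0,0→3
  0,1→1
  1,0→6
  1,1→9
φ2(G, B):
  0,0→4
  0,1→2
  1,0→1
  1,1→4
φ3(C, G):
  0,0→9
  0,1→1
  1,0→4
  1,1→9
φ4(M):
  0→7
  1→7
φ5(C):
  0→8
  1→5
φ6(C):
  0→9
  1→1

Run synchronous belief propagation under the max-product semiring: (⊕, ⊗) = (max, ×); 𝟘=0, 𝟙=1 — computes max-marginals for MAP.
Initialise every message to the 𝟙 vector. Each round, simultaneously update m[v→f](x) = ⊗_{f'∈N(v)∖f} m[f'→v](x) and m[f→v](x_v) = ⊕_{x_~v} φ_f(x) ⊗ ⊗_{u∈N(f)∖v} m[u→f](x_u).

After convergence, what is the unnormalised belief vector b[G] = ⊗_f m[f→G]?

init: all messages = 𝟙 over 2 values
r1 m[φ0→A] = [8, 5]
r1 m[φ0→M] = [5, 8]
r1 m[φ1→M] = [3, 9]
r1 m[φ1→G] = [6, 9]
r1 m[φ2→G] = [4, 4]
r1 m[φ2→B] = [4, 4]
r1 m[φ3→C] = [9, 9]
r1 m[φ3→G] = [9, 9]
r1 m[φ4→M] = [7, 7]
r1 m[φ5→C] = [8, 5]
r1 m[φ6→C] = [9, 1]
r1 m[A→φ0] = [1, 1]
r1 m[C→φ3] = [1, 1]
r1 m[C→φ5] = [1, 1]
r1 m[C→φ6] = [1, 1]
r1 m[M→φ0] = [1, 1]
r1 m[M→φ1] = [1, 1]
r1 m[M→φ4] = [1, 1]
r1 m[G→φ1] = [1, 1]
r1 m[G→φ2] = [1, 1]
r1 m[G→φ3] = [1, 1]
r1 m[B→φ2] = [1, 1]
r2 m[φ0→A] = [8, 5]
r2 m[φ0→M] = [5, 8]
r2 m[φ1→M] = [3, 9]
r2 m[φ1→G] = [6, 9]
r2 m[φ2→G] = [4, 4]
r2 m[φ2→B] = [4, 4]
r2 m[φ3→C] = [9, 9]
r2 m[φ3→G] = [9, 9]
r2 m[φ4→M] = [7, 7]
r2 m[φ5→C] = [8, 5]
r2 m[φ6→C] = [9, 1]
r2 m[A→φ0] = [1, 1]
r2 m[C→φ3] = [72, 5]
r2 m[C→φ5] = [81, 9]
r2 m[C→φ6] = [72, 45]
r2 m[M→φ0] = [21, 63]
r2 m[M→φ1] = [35, 56]
r2 m[M→φ4] = [15, 72]
r2 m[G→φ1] = [36, 36]
r2 m[G→φ2] = [54, 81]
r2 m[G→φ3] = [24, 36]
r2 m[B→φ2] = [1, 1]
r3 m[φ0→A] = [504, 252]
r3 m[φ0→M] = [5, 8]
r3 m[φ1→M] = [108, 324]
r3 m[φ1→G] = [336, 504]
r3 m[φ2→G] = [4, 4]
r3 m[φ2→B] = [216, 324]
r3 m[φ3→C] = [216, 324]
r3 m[φ3→G] = [648, 72]
r3 m[φ4→M] = [7, 7]
r3 m[φ5→C] = [8, 5]
r3 m[φ6→C] = [9, 1]
r3 m[A→φ0] = [1, 1]
r3 m[C→φ3] = [72, 5]
r3 m[C→φ5] = [81, 9]
r3 m[C→φ6] = [72, 45]
r3 m[M→φ0] = [21, 63]
r3 m[M→φ1] = [35, 56]
r3 m[M→φ4] = [15, 72]
r3 m[G→φ1] = [36, 36]
r3 m[G→φ2] = [54, 81]
r3 m[G→φ3] = [24, 36]
r3 m[B→φ2] = [1, 1]
r4 m[φ0→A] = [504, 252]
r4 m[φ0→M] = [5, 8]
r4 m[φ1→M] = [108, 324]
r4 m[φ1→G] = [336, 504]
r4 m[φ2→G] = [4, 4]
r4 m[φ2→B] = [216, 324]
r4 m[φ3→C] = [216, 324]
r4 m[φ3→G] = [648, 72]
r4 m[φ4→M] = [7, 7]
r4 m[φ5→C] = [8, 5]
r4 m[φ6→C] = [9, 1]
r4 m[A→φ0] = [1, 1]
r4 m[C→φ3] = [72, 5]
r4 m[C→φ5] = [1944, 324]
r4 m[C→φ6] = [1728, 1620]
r4 m[M→φ0] = [756, 2268]
r4 m[M→φ1] = [35, 56]
r4 m[M→φ4] = [540, 2592]
r4 m[G→φ1] = [2592, 288]
r4 m[G→φ2] = [217728, 36288]
r4 m[G→φ3] = [1344, 2016]
r4 m[B→φ2] = [1, 1]
r5 m[φ0→A] = [18144, 9072]
r5 m[φ0→M] = [5, 8]
r5 m[φ1→M] = [7776, 15552]
r5 m[φ1→G] = [336, 504]
r5 m[φ2→G] = [4, 4]
r5 m[φ2→B] = [870912, 435456]
r5 m[φ3→C] = [12096, 18144]
r5 m[φ3→G] = [648, 72]
r5 m[φ4→M] = [7, 7]
r5 m[φ5→C] = [8, 5]
r5 m[φ6→C] = [9, 1]
r5 m[A→φ0] = [1, 1]
r5 m[C→φ3] = [72, 5]
r5 m[C→φ5] = [1944, 324]
r5 m[C→φ6] = [1728, 1620]
r5 m[M→φ0] = [756, 2268]
r5 m[M→φ1] = [35, 56]
r5 m[M→φ4] = [540, 2592]
r5 m[G→φ1] = [2592, 288]
r5 m[G→φ2] = [217728, 36288]
r5 m[G→φ3] = [1344, 2016]
r5 m[B→φ2] = [1, 1]
r6 m[φ0→A] = [18144, 9072]
r6 m[φ0→M] = [5, 8]
r6 m[φ1→M] = [7776, 15552]
r6 m[φ1→G] = [336, 504]
r6 m[φ2→G] = [4, 4]
r6 m[φ2→B] = [870912, 435456]
r6 m[φ3→C] = [12096, 18144]
r6 m[φ3→G] = [648, 72]
r6 m[φ4→M] = [7, 7]
r6 m[φ5→C] = [8, 5]
r6 m[φ6→C] = [9, 1]
r6 m[A→φ0] = [1, 1]
r6 m[C→φ3] = [72, 5]
r6 m[C→φ5] = [108864, 18144]
r6 m[C→φ6] = [96768, 90720]
r6 m[M→φ0] = [54432, 108864]
r6 m[M→φ1] = [35, 56]
r6 m[M→φ4] = [38880, 124416]
r6 m[G→φ1] = [2592, 288]
r6 m[G→φ2] = [217728, 36288]
r6 m[G→φ3] = [1344, 2016]
r6 m[B→φ2] = [1, 1]
r7 m[φ0→A] = [870912, 435456]
r7 m[φ0→M] = [5, 8]
r7 m[φ1→M] = [7776, 15552]
r7 m[φ1→G] = [336, 504]
r7 m[φ2→G] = [4, 4]
r7 m[φ2→B] = [870912, 435456]
r7 m[φ3→C] = [12096, 18144]
r7 m[φ3→G] = [648, 72]
r7 m[φ4→M] = [7, 7]
r7 m[φ5→C] = [8, 5]
r7 m[φ6→C] = [9, 1]
r7 m[A→φ0] = [1, 1]
r7 m[C→φ3] = [72, 5]
r7 m[C→φ5] = [108864, 18144]
r7 m[C→φ6] = [96768, 90720]
r7 m[M→φ0] = [54432, 108864]
r7 m[M→φ1] = [35, 56]
r7 m[M→φ4] = [38880, 124416]
r7 m[G→φ1] = [2592, 288]
r7 m[G→φ2] = [217728, 36288]
r7 m[G→φ3] = [1344, 2016]
r7 m[B→φ2] = [1, 1]
r8 m[φ0→A] = [870912, 435456]
r8 m[φ0→M] = [5, 8]
r8 m[φ1→M] = [7776, 15552]
r8 m[φ1→G] = [336, 504]
r8 m[φ2→G] = [4, 4]
r8 m[φ2→B] = [870912, 435456]
r8 m[φ3→C] = [12096, 18144]
r8 m[φ3→G] = [648, 72]
r8 m[φ4→M] = [7, 7]
r8 m[φ5→C] = [8, 5]
r8 m[φ6→C] = [9, 1]
r8 m[A→φ0] = [1, 1]
r8 m[C→φ3] = [72, 5]
r8 m[C→φ5] = [108864, 18144]
r8 m[C→φ6] = [96768, 90720]
r8 m[M→φ0] = [54432, 108864]
r8 m[M→φ1] = [35, 56]
r8 m[M→φ4] = [38880, 124416]
r8 m[G→φ1] = [2592, 288]
r8 m[G→φ2] = [217728, 36288]
r8 m[G→φ3] = [1344, 2016]
r8 m[B→φ2] = [1, 1]
fixed point reached at round 8
b[G] = ⊗ incoming = [870912, 145152]

b[G] = [870912, 145152]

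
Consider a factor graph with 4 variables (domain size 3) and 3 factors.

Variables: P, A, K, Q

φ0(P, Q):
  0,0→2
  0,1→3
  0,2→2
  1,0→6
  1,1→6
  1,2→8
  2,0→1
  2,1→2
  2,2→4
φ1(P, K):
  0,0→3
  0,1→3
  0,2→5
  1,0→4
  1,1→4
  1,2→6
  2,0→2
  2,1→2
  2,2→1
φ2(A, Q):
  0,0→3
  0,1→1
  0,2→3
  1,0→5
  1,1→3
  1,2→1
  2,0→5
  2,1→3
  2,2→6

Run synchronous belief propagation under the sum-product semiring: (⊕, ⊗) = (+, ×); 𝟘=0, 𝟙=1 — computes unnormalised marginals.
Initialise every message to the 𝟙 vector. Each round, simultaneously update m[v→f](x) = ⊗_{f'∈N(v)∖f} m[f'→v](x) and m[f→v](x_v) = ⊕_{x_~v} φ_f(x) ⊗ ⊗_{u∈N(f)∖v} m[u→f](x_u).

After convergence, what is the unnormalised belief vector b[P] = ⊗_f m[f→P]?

b[P] = [737, 2800, 335]

init: all messages = 𝟙 over 3 values
r1 m[φ0→P] = [7, 20, 7]
r1 m[φ0→Q] = [9, 11, 14]
r1 m[φ1→P] = [11, 14, 5]
r1 m[φ1→K] = [9, 9, 12]
r1 m[φ2→A] = [7, 9, 14]
r1 m[φ2→Q] = [13, 7, 10]
r1 m[P→φ0] = [1, 1, 1]
r1 m[P→φ1] = [1, 1, 1]
r1 m[A→φ2] = [1, 1, 1]
r1 m[K→φ1] = [1, 1, 1]
r1 m[Q→φ0] = [1, 1, 1]
r1 m[Q→φ2] = [1, 1, 1]
r2 m[φ0→P] = [7, 20, 7]
r2 m[φ0→Q] = [9, 11, 14]
r2 m[φ1→P] = [11, 14, 5]
r2 m[φ1→K] = [9, 9, 12]
r2 m[φ2→A] = [7, 9, 14]
r2 m[φ2→Q] = [13, 7, 10]
r2 m[P→φ0] = [11, 14, 5]
r2 m[P→φ1] = [7, 20, 7]
r2 m[A→φ2] = [1, 1, 1]
r2 m[K→φ1] = [1, 1, 1]
r2 m[Q→φ0] = [13, 7, 10]
r2 m[Q→φ2] = [9, 11, 14]
r3 m[φ0→P] = [67, 200, 67]
r3 m[φ0→Q] = [111, 127, 154]
r3 m[φ1→P] = [11, 14, 5]
r3 m[φ1→K] = [115, 115, 162]
r3 m[φ2→A] = [80, 92, 162]
r3 m[φ2→Q] = [13, 7, 10]
r3 m[P→φ0] = [11, 14, 5]
r3 m[P→φ1] = [7, 20, 7]
r3 m[A→φ2] = [1, 1, 1]
r3 m[K→φ1] = [1, 1, 1]
r3 m[Q→φ0] = [13, 7, 10]
r3 m[Q→φ2] = [9, 11, 14]
r4 m[φ0→P] = [67, 200, 67]
r4 m[φ0→Q] = [111, 127, 154]
r4 m[φ1→P] = [11, 14, 5]
r4 m[φ1→K] = [115, 115, 162]
r4 m[φ2→A] = [80, 92, 162]
r4 m[φ2→Q] = [13, 7, 10]
r4 m[P→φ0] = [11, 14, 5]
r4 m[P→φ1] = [67, 200, 67]
r4 m[A→φ2] = [1, 1, 1]
r4 m[K→φ1] = [1, 1, 1]
r4 m[Q→φ0] = [13, 7, 10]
r4 m[Q→φ2] = [111, 127, 154]
r5 m[φ0→P] = [67, 200, 67]
r5 m[φ0→Q] = [111, 127, 154]
r5 m[φ1→P] = [11, 14, 5]
r5 m[φ1→K] = [1135, 1135, 1602]
r5 m[φ2→A] = [922, 1090, 1860]
r5 m[φ2→Q] = [13, 7, 10]
r5 m[P→φ0] = [11, 14, 5]
r5 m[P→φ1] = [67, 200, 67]
r5 m[A→φ2] = [1, 1, 1]
r5 m[K→φ1] = [1, 1, 1]
r5 m[Q→φ0] = [13, 7, 10]
r5 m[Q→φ2] = [111, 127, 154]
r6 m[φ0→P] = [67, 200, 67]
r6 m[φ0→Q] = [111, 127, 154]
r6 m[φ1→P] = [11, 14, 5]
r6 m[φ1→K] = [1135, 1135, 1602]
r6 m[φ2→A] = [922, 1090, 1860]
r6 m[φ2→Q] = [13, 7, 10]
r6 m[P→φ0] = [11, 14, 5]
r6 m[P→φ1] = [67, 200, 67]
r6 m[A→φ2] = [1, 1, 1]
r6 m[K→φ1] = [1, 1, 1]
r6 m[Q→φ0] = [13, 7, 10]
r6 m[Q→φ2] = [111, 127, 154]
fixed point reached at round 6
b[P] = ⊗ incoming = [737, 2800, 335]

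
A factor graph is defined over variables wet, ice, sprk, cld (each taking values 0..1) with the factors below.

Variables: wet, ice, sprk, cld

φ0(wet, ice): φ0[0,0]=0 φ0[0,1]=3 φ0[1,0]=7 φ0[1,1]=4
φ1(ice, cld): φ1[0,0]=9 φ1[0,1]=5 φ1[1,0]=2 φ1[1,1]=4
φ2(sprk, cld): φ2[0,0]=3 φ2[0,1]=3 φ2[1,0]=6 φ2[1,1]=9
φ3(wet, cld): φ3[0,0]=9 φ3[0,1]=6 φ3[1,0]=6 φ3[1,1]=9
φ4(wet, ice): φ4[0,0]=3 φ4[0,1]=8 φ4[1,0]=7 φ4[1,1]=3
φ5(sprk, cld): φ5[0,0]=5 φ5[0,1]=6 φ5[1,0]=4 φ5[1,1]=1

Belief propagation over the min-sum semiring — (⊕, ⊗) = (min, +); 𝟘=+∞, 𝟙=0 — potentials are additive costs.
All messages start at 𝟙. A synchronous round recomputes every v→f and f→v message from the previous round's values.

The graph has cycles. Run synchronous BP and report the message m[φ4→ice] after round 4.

init: all messages = 𝟙 over 2 values
r1 m[φ0→wet] = [0, 4]
r1 m[φ0→ice] = [0, 3]
r1 m[φ1→ice] = [5, 2]
r1 m[φ1→cld] = [2, 4]
r1 m[φ2→sprk] = [3, 6]
r1 m[φ2→cld] = [3, 3]
r1 m[φ3→wet] = [6, 6]
r1 m[φ3→cld] = [6, 6]
r1 m[φ4→wet] = [3, 3]
r1 m[φ4→ice] = [3, 3]
r1 m[φ5→sprk] = [5, 1]
r1 m[φ5→cld] = [4, 1]
r1 m[wet→φ0] = [0, 0]
r1 m[wet→φ3] = [0, 0]
r1 m[wet→φ4] = [0, 0]
r1 m[ice→φ0] = [0, 0]
r1 m[ice→φ1] = [0, 0]
r1 m[ice→φ4] = [0, 0]
r1 m[sprk→φ2] = [0, 0]
r1 m[sprk→φ5] = [0, 0]
r1 m[cld→φ1] = [0, 0]
r1 m[cld→φ2] = [0, 0]
r1 m[cld→φ3] = [0, 0]
r1 m[cld→φ5] = [0, 0]
r2 m[φ0→wet] = [0, 4]
r2 m[φ0→ice] = [0, 3]
r2 m[φ1→ice] = [5, 2]
r2 m[φ1→cld] = [2, 4]
r2 m[φ2→sprk] = [3, 6]
r2 m[φ2→cld] = [3, 3]
r2 m[φ3→wet] = [6, 6]
r2 m[φ3→cld] = [6, 6]
r2 m[φ4→wet] = [3, 3]
r2 m[φ4→ice] = [3, 3]
r2 m[φ5→sprk] = [5, 1]
r2 m[φ5→cld] = [4, 1]
r2 m[wet→φ0] = [9, 9]
r2 m[wet→φ3] = [3, 7]
r2 m[wet→φ4] = [6, 10]
r2 m[ice→φ0] = [8, 5]
r2 m[ice→φ1] = [3, 6]
r2 m[ice→φ4] = [5, 5]
r2 m[sprk→φ2] = [5, 1]
r2 m[sprk→φ5] = [3, 6]
r2 m[cld→φ1] = [13, 10]
r2 m[cld→φ2] = [12, 11]
r2 m[cld→φ3] = [9, 8]
r2 m[cld→φ5] = [11, 13]
r3 m[φ0→wet] = [8, 9]
r3 m[φ0→ice] = [9, 12]
r3 m[φ1→ice] = [15, 14]
r3 m[φ1→cld] = [8, 8]
r3 m[φ2→sprk] = [14, 18]
r3 m[φ2→cld] = [7, 8]
r3 m[φ3→wet] = [14, 15]
r3 m[φ3→cld] = [12, 9]
r3 m[φ4→wet] = [8, 8]
r3 m[φ4→ice] = [9, 13]
r3 m[φ5→sprk] = [16, 14]
r3 m[φ5→cld] = [8, 7]
r3 m[wet→φ0] = [9, 9]
r3 m[wet→φ3] = [3, 7]
r3 m[wet→φ4] = [6, 10]
r3 m[ice→φ0] = [8, 5]
r3 m[ice→φ1] = [3, 6]
r3 m[ice→φ4] = [5, 5]
r3 m[sprk→φ2] = [5, 1]
r3 m[sprk→φ5] = [3, 6]
r3 m[cld→φ1] = [13, 10]
r3 m[cld→φ2] = [12, 11]
r3 m[cld→φ3] = [9, 8]
r3 m[cld→φ5] = [11, 13]
r4 m[φ0→wet] = [8, 9]
r4 m[φ0→ice] = [9, 12]
r4 m[φ1→ice] = [15, 14]
r4 m[φ1→cld] = [8, 8]
r4 m[φ2→sprk] = [14, 18]
r4 m[φ2→cld] = [7, 8]
r4 m[φ3→wet] = [14, 15]
r4 m[φ3→cld] = [12, 9]
r4 m[φ4→wet] = [8, 8]
r4 m[φ4→ice] = [9, 13]
r4 m[φ5→sprk] = [16, 14]
r4 m[φ5→cld] = [8, 7]
r4 m[wet→φ0] = [22, 23]
r4 m[wet→φ3] = [16, 17]
r4 m[wet→φ4] = [22, 24]
r4 m[ice→φ0] = [24, 27]
r4 m[ice→φ1] = [18, 25]
r4 m[ice→φ4] = [24, 26]
r4 m[sprk→φ2] = [16, 14]
r4 m[sprk→φ5] = [14, 18]
r4 m[cld→φ1] = [27, 24]
r4 m[cld→φ2] = [28, 24]
r4 m[cld→φ3] = [23, 23]
r4 m[cld→φ5] = [27, 25]

message @ round 4 = [9, 13]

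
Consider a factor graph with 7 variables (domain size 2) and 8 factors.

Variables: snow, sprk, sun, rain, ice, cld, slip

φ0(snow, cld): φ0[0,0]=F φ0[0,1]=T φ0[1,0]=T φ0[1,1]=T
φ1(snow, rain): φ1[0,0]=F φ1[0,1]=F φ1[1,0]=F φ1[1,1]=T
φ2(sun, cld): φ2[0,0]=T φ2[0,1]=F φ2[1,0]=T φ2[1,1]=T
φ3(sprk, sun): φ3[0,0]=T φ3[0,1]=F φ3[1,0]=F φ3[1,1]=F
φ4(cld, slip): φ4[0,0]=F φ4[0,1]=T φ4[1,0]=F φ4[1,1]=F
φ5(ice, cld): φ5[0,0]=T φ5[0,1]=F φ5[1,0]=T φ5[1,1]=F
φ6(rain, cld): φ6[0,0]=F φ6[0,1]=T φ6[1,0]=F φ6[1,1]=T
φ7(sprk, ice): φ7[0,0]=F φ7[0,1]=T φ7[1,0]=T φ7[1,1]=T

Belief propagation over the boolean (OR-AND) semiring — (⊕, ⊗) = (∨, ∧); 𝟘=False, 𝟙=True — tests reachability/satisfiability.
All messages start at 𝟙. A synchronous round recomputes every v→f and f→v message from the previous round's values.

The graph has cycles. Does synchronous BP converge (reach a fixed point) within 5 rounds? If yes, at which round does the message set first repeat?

init: all messages = 𝟙 over 2 values
r1 m[φ0→snow] = [T, T]
r1 m[φ0→cld] = [T, T]
r1 m[φ1→snow] = [F, T]
r1 m[φ1→rain] = [F, T]
r1 m[φ2→sun] = [T, T]
r1 m[φ2→cld] = [T, T]
r1 m[φ3→sprk] = [T, F]
r1 m[φ3→sun] = [T, F]
r1 m[φ4→cld] = [T, F]
r1 m[φ4→slip] = [F, T]
r1 m[φ5→ice] = [T, T]
r1 m[φ5→cld] = [T, F]
r1 m[φ6→rain] = [T, T]
r1 m[φ6→cld] = [F, T]
r1 m[φ7→sprk] = [T, T]
r1 m[φ7→ice] = [T, T]
r1 m[snow→φ0] = [T, T]
r1 m[snow→φ1] = [T, T]
r1 m[sprk→φ3] = [T, T]
r1 m[sprk→φ7] = [T, T]
r1 m[sun→φ2] = [T, T]
r1 m[sun→φ3] = [T, T]
r1 m[rain→φ1] = [T, T]
r1 m[rain→φ6] = [T, T]
r1 m[ice→φ5] = [T, T]
r1 m[ice→φ7] = [T, T]
r1 m[cld→φ0] = [T, T]
r1 m[cld→φ2] = [T, T]
r1 m[cld→φ4] = [T, T]
r1 m[cld→φ5] = [T, T]
r1 m[cld→φ6] = [T, T]
r1 m[slip→φ4] = [T, T]
r2 m[φ0→snow] = [T, T]
r2 m[φ0→cld] = [T, T]
r2 m[φ1→snow] = [F, T]
r2 m[φ1→rain] = [F, T]
r2 m[φ2→sun] = [T, T]
r2 m[φ2→cld] = [T, T]
r2 m[φ3→sprk] = [T, F]
r2 m[φ3→sun] = [T, F]
r2 m[φ4→cld] = [T, F]
r2 m[φ4→slip] = [F, T]
r2 m[φ5→ice] = [T, T]
r2 m[φ5→cld] = [T, F]
r2 m[φ6→rain] = [T, T]
r2 m[φ6→cld] = [F, T]
r2 m[φ7→sprk] = [T, T]
r2 m[φ7→ice] = [T, T]
r2 m[snow→φ0] = [F, T]
r2 m[snow→φ1] = [T, T]
r2 m[sprk→φ3] = [T, T]
r2 m[sprk→φ7] = [T, F]
r2 m[sun→φ2] = [T, F]
r2 m[sun→φ3] = [T, T]
r2 m[rain→φ1] = [T, T]
r2 m[rain→φ6] = [F, T]
r2 m[ice→φ5] = [T, T]
r2 m[ice→φ7] = [T, T]
r2 m[cld→φ0] = [F, F]
r2 m[cld→φ2] = [F, F]
r2 m[cld→φ4] = [F, F]
r2 m[cld→φ5] = [F, F]
r2 m[cld→φ6] = [T, F]
r2 m[slip→φ4] = [T, T]
r3 m[φ0→snow] = [F, F]
r3 m[φ0→cld] = [T, T]
r3 m[φ1→snow] = [F, T]
r3 m[φ1→rain] = [F, T]
r3 m[φ2→sun] = [F, F]
r3 m[φ2→cld] = [T, F]
r3 m[φ3→sprk] = [T, F]
r3 m[φ3→sun] = [T, F]
r3 m[φ4→cld] = [T, F]
r3 m[φ4→slip] = [F, F]
r3 m[φ5→ice] = [F, F]
r3 m[φ5→cld] = [T, F]
r3 m[φ6→rain] = [F, F]
r3 m[φ6→cld] = [F, T]
r3 m[φ7→sprk] = [T, T]
r3 m[φ7→ice] = [F, T]
r3 m[snow→φ0] = [F, T]
r3 m[snow→φ1] = [T, T]
r3 m[sprk→φ3] = [T, T]
r3 m[sprk→φ7] = [T, F]
r3 m[sun→φ2] = [T, F]
r3 m[sun→φ3] = [T, T]
r3 m[rain→φ1] = [T, T]
r3 m[rain→φ6] = [F, T]
r3 m[ice→φ5] = [T, T]
r3 m[ice→φ7] = [T, T]
r3 m[cld→φ0] = [F, F]
r3 m[cld→φ2] = [F, F]
r3 m[cld→φ4] = [F, F]
r3 m[cld→φ5] = [F, F]
r3 m[cld→φ6] = [T, F]
r3 m[slip→φ4] = [T, T]
r4 m[φ0→snow] = [F, F]
r4 m[φ0→cld] = [T, T]
r4 m[φ1→snow] = [F, T]
r4 m[φ1→rain] = [F, T]
r4 m[φ2→sun] = [F, F]
r4 m[φ2→cld] = [T, F]
r4 m[φ3→sprk] = [T, F]
r4 m[φ3→sun] = [T, F]
r4 m[φ4→cld] = [T, F]
r4 m[φ4→slip] = [F, F]
r4 m[φ5→ice] = [F, F]
r4 m[φ5→cld] = [T, F]
r4 m[φ6→rain] = [F, F]
r4 m[φ6→cld] = [F, T]
r4 m[φ7→sprk] = [T, T]
r4 m[φ7→ice] = [F, T]
r4 m[snow→φ0] = [F, T]
r4 m[snow→φ1] = [F, F]
r4 m[sprk→φ3] = [T, T]
r4 m[sprk→φ7] = [T, F]
r4 m[sun→φ2] = [T, F]
r4 m[sun→φ3] = [F, F]
r4 m[rain→φ1] = [F, F]
r4 m[rain→φ6] = [F, T]
r4 m[ice→φ5] = [F, T]
r4 m[ice→φ7] = [F, F]
r4 m[cld→φ0] = [F, F]
r4 m[cld→φ2] = [F, F]
r4 m[cld→φ4] = [F, F]
r4 m[cld→φ5] = [F, F]
r4 m[cld→φ6] = [T, F]
r4 m[slip→φ4] = [T, T]
r5 m[φ0→snow] = [F, F]
r5 m[φ0→cld] = [T, T]
r5 m[φ1→snow] = [F, F]
r5 m[φ1→rain] = [F, F]
r5 m[φ2→sun] = [F, F]
r5 m[φ2→cld] = [T, F]
r5 m[φ3→sprk] = [F, F]
r5 m[φ3→sun] = [T, F]
r5 m[φ4→cld] = [T, F]
r5 m[φ4→slip] = [F, F]
r5 m[φ5→ice] = [F, F]
r5 m[φ5→cld] = [T, F]
r5 m[φ6→rain] = [F, F]
r5 m[φ6→cld] = [F, T]
r5 m[φ7→sprk] = [F, F]
r5 m[φ7→ice] = [F, T]
r5 m[snow→φ0] = [F, T]
r5 m[snow→φ1] = [F, F]
r5 m[sprk→φ3] = [T, T]
r5 m[sprk→φ7] = [T, F]
r5 m[sun→φ2] = [T, F]
r5 m[sun→φ3] = [F, F]
r5 m[rain→φ1] = [F, F]
r5 m[rain→φ6] = [F, T]
r5 m[ice→φ5] = [F, T]
r5 m[ice→φ7] = [F, F]
r5 m[cld→φ0] = [F, F]
r5 m[cld→φ2] = [F, F]
r5 m[cld→φ4] = [F, F]
r5 m[cld→φ5] = [F, F]
r5 m[cld→φ6] = [T, F]
r5 m[slip→φ4] = [T, T]
no fixed point within 5 rounds

NOT CONVERGED within 5 rounds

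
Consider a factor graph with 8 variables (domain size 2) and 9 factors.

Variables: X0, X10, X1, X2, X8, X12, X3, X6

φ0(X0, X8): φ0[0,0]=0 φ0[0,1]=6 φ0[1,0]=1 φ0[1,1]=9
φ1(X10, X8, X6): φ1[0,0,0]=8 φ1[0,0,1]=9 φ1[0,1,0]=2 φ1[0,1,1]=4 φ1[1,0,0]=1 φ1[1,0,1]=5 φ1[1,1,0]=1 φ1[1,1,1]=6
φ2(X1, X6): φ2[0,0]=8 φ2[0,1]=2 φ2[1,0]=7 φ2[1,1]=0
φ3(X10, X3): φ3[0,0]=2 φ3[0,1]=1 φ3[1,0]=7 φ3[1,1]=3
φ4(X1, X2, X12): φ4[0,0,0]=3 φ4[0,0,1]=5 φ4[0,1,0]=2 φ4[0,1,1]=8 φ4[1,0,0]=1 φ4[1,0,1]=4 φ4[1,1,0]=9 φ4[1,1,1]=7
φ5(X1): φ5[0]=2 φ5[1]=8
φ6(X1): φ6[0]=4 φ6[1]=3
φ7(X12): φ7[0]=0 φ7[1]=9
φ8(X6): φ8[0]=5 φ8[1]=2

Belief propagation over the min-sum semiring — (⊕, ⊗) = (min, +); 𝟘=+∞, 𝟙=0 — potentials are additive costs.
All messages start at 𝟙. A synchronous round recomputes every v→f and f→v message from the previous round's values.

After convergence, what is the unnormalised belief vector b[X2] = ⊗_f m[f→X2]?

init: all messages = 𝟙 over 2 values
r1 m[φ0→X0] = [0, 1]
r1 m[φ0→X8] = [0, 6]
r1 m[φ1→X10] = [2, 1]
r1 m[φ1→X8] = [1, 1]
r1 m[φ1→X6] = [1, 4]
r1 m[φ2→X1] = [2, 0]
r1 m[φ2→X6] = [7, 0]
r1 m[φ3→X10] = [1, 3]
r1 m[φ3→X3] = [2, 1]
r1 m[φ4→X1] = [2, 1]
r1 m[φ4→X2] = [1, 2]
r1 m[φ4→X12] = [1, 4]
r1 m[φ5→X1] = [2, 8]
r1 m[φ6→X1] = [4, 3]
r1 m[φ7→X12] = [0, 9]
r1 m[φ8→X6] = [5, 2]
r1 m[X0→φ0] = [0, 0]
r1 m[X10→φ1] = [0, 0]
r1 m[X10→φ3] = [0, 0]
r1 m[X1→φ2] = [0, 0]
r1 m[X1→φ4] = [0, 0]
r1 m[X1→φ5] = [0, 0]
r1 m[X1→φ6] = [0, 0]
r1 m[X2→φ4] = [0, 0]
r1 m[X8→φ0] = [0, 0]
r1 m[X8→φ1] = [0, 0]
r1 m[X12→φ4] = [0, 0]
r1 m[X12→φ7] = [0, 0]
r1 m[X3→φ3] = [0, 0]
r1 m[X6→φ1] = [0, 0]
r1 m[X6→φ2] = [0, 0]
r1 m[X6→φ8] = [0, 0]
r2 m[φ0→X0] = [0, 1]
r2 m[φ0→X8] = [0, 6]
r2 m[φ1→X10] = [2, 1]
r2 m[φ1→X8] = [1, 1]
r2 m[φ1→X6] = [1, 4]
r2 m[φ2→X1] = [2, 0]
r2 m[φ2→X6] = [7, 0]
r2 m[φ3→X10] = [1, 3]
r2 m[φ3→X3] = [2, 1]
r2 m[φ4→X1] = [2, 1]
r2 m[φ4→X2] = [1, 2]
r2 m[φ4→X12] = [1, 4]
r2 m[φ5→X1] = [2, 8]
r2 m[φ6→X1] = [4, 3]
r2 m[φ7→X12] = [0, 9]
r2 m[φ8→X6] = [5, 2]
r2 m[X0→φ0] = [0, 0]
r2 m[X10→φ1] = [1, 3]
r2 m[X10→φ3] = [2, 1]
r2 m[X1→φ2] = [8, 12]
r2 m[X1→φ4] = [8, 11]
r2 m[X1→φ5] = [8, 4]
r2 m[X1→φ6] = [6, 9]
r2 m[X2→φ4] = [0, 0]
r2 m[X8→φ0] = [1, 1]
r2 m[X8→φ1] = [0, 6]
r2 m[X12→φ4] = [0, 9]
r2 m[X12→φ7] = [1, 4]
r2 m[X3→φ3] = [0, 0]
r2 m[X6→φ1] = [12, 2]
r2 m[X6→φ2] = [6, 6]
r2 m[X6→φ8] = [8, 4]
r3 m[φ0→X0] = [1, 2]
r3 m[φ0→X8] = [0, 6]
r3 m[φ1→X10] = [11, 7]
r3 m[φ1→X8] = [10, 7]
r3 m[φ1→X6] = [4, 8]
r3 m[φ2→X1] = [8, 6]
r3 m[φ2→X6] = [16, 10]
r3 m[φ3→X10] = [1, 3]
r3 m[φ3→X3] = [4, 3]
r3 m[φ4→X1] = [2, 1]
r3 m[φ4→X2] = [11, 10]
r3 m[φ4→X12] = [10, 13]
r3 m[φ5→X1] = [2, 8]
r3 m[φ6→X1] = [4, 3]
r3 m[φ7→X12] = [0, 9]
r3 m[φ8→X6] = [5, 2]
r3 m[X0→φ0] = [0, 0]
r3 m[X10→φ1] = [1, 3]
r3 m[X10→φ3] = [2, 1]
r3 m[X1→φ2] = [8, 12]
r3 m[X1→φ4] = [8, 11]
r3 m[X1→φ5] = [8, 4]
r3 m[X1→φ6] = [6, 9]
r3 m[X2→φ4] = [0, 0]
r3 m[X8→φ0] = [1, 1]
r3 m[X8→φ1] = [0, 6]
r3 m[X12→φ4] = [0, 9]
r3 m[X12→φ7] = [1, 4]
r3 m[X3→φ3] = [0, 0]
r3 m[X6→φ1] = [12, 2]
r3 m[X6→φ2] = [6, 6]
r3 m[X6→φ8] = [8, 4]
r4 m[φ0→X0] = [1, 2]
r4 m[φ0→X8] = [0, 6]
r4 m[φ1→X10] = [11, 7]
r4 m[φ1→X8] = [10, 7]
r4 m[φ1→X6] = [4, 8]
r4 m[φ2→X1] = [8, 6]
r4 m[φ2→X6] = [16, 10]
r4 m[φ3→X10] = [1, 3]
r4 m[φ3→X3] = [4, 3]
r4 m[φ4→X1] = [2, 1]
r4 m[φ4→X2] = [11, 10]
r4 m[φ4→X12] = [10, 13]
r4 m[φ5→X1] = [2, 8]
r4 m[φ6→X1] = [4, 3]
r4 m[φ7→X12] = [0, 9]
r4 m[φ8→X6] = [5, 2]
r4 m[X0→φ0] = [0, 0]
r4 m[X10→φ1] = [1, 3]
r4 m[X10→φ3] = [11, 7]
r4 m[X1→φ2] = [8, 12]
r4 m[X1→φ4] = [14, 17]
r4 m[X1→φ5] = [14, 10]
r4 m[X1→φ6] = [12, 15]
r4 m[X2→φ4] = [0, 0]
r4 m[X8→φ0] = [10, 7]
r4 m[X8→φ1] = [0, 6]
r4 m[X12→φ4] = [0, 9]
r4 m[X12→φ7] = [10, 13]
r4 m[X3→φ3] = [0, 0]
r4 m[X6→φ1] = [21, 12]
r4 m[X6→φ2] = [9, 10]
r4 m[X6→φ8] = [20, 18]
r5 m[φ0→X0] = [10, 11]
r5 m[φ0→X8] = [0, 6]
r5 m[φ1→X10] = [21, 17]
r5 m[φ1→X8] = [20, 17]
r5 m[φ1→X6] = [4, 8]
r5 m[φ2→X1] = [12, 10]
r5 m[φ2→X6] = [16, 10]
r5 m[φ3→X10] = [1, 3]
r5 m[φ3→X3] = [13, 10]
r5 m[φ4→X1] = [2, 1]
r5 m[φ4→X2] = [17, 16]
r5 m[φ4→X12] = [16, 19]
r5 m[φ5→X1] = [2, 8]
r5 m[φ6→X1] = [4, 3]
r5 m[φ7→X12] = [0, 9]
r5 m[φ8→X6] = [5, 2]
r5 m[X0→φ0] = [0, 0]
r5 m[X10→φ1] = [1, 3]
r5 m[X10→φ3] = [11, 7]
r5 m[X1→φ2] = [8, 12]
r5 m[X1→φ4] = [14, 17]
r5 m[X1→φ5] = [14, 10]
r5 m[X1→φ6] = [12, 15]
r5 m[X2→φ4] = [0, 0]
r5 m[X8→φ0] = [10, 7]
r5 m[X8→φ1] = [0, 6]
r5 m[X12→φ4] = [0, 9]
r5 m[X12→φ7] = [10, 13]
r5 m[X3→φ3] = [0, 0]
r5 m[X6→φ1] = [21, 12]
r5 m[X6→φ2] = [9, 10]
r5 m[X6→φ8] = [20, 18]
r6 m[φ0→X0] = [10, 11]
r6 m[φ0→X8] = [0, 6]
r6 m[φ1→X10] = [21, 17]
r6 m[φ1→X8] = [20, 17]
r6 m[φ1→X6] = [4, 8]
r6 m[φ2→X1] = [12, 10]
r6 m[φ2→X6] = [16, 10]
r6 m[φ3→X10] = [1, 3]
r6 m[φ3→X3] = [13, 10]
r6 m[φ4→X1] = [2, 1]
r6 m[φ4→X2] = [17, 16]
r6 m[φ4→X12] = [16, 19]
r6 m[φ5→X1] = [2, 8]
r6 m[φ6→X1] = [4, 3]
r6 m[φ7→X12] = [0, 9]
r6 m[φ8→X6] = [5, 2]
r6 m[X0→φ0] = [0, 0]
r6 m[X10→φ1] = [1, 3]
r6 m[X10→φ3] = [21, 17]
r6 m[X1→φ2] = [8, 12]
r6 m[X1→φ4] = [18, 21]
r6 m[X1→φ5] = [18, 14]
r6 m[X1→φ6] = [16, 19]
r6 m[X2→φ4] = [0, 0]
r6 m[X8→φ0] = [20, 17]
r6 m[X8→φ1] = [0, 6]
r6 m[X12→φ4] = [0, 9]
r6 m[X12→φ7] = [16, 19]
r6 m[X3→φ3] = [0, 0]
r6 m[X6→φ1] = [21, 12]
r6 m[X6→φ2] = [9, 10]
r6 m[X6→φ8] = [20, 18]
r7 m[φ0→X0] = [20, 21]
r7 m[φ0→X8] = [0, 6]
r7 m[φ1→X10] = [21, 17]
r7 m[φ1→X8] = [20, 17]
r7 m[φ1→X6] = [4, 8]
r7 m[φ2→X1] = [12, 10]
r7 m[φ2→X6] = [16, 10]
r7 m[φ3→X10] = [1, 3]
r7 m[φ3→X3] = [23, 20]
r7 m[φ4→X1] = [2, 1]
r7 m[φ4→X2] = [21, 20]
r7 m[φ4→X12] = [20, 23]
r7 m[φ5→X1] = [2, 8]
r7 m[φ6→X1] = [4, 3]
r7 m[φ7→X12] = [0, 9]
r7 m[φ8→X6] = [5, 2]
r7 m[X0→φ0] = [0, 0]
r7 m[X10→φ1] = [1, 3]
r7 m[X10→φ3] = [21, 17]
r7 m[X1→φ2] = [8, 12]
r7 m[X1→φ4] = [18, 21]
r7 m[X1→φ5] = [18, 14]
r7 m[X1→φ6] = [16, 19]
r7 m[X2→φ4] = [0, 0]
r7 m[X8→φ0] = [20, 17]
r7 m[X8→φ1] = [0, 6]
r7 m[X12→φ4] = [0, 9]
r7 m[X12→φ7] = [16, 19]
r7 m[X3→φ3] = [0, 0]
r7 m[X6→φ1] = [21, 12]
r7 m[X6→φ2] = [9, 10]
r7 m[X6→φ8] = [20, 18]
r8 m[φ0→X0] = [20, 21]
r8 m[φ0→X8] = [0, 6]
r8 m[φ1→X10] = [21, 17]
r8 m[φ1→X8] = [20, 17]
r8 m[φ1→X6] = [4, 8]
r8 m[φ2→X1] = [12, 10]
r8 m[φ2→X6] = [16, 10]
r8 m[φ3→X10] = [1, 3]
r8 m[φ3→X3] = [23, 20]
r8 m[φ4→X1] = [2, 1]
r8 m[φ4→X2] = [21, 20]
r8 m[φ4→X12] = [20, 23]
r8 m[φ5→X1] = [2, 8]
r8 m[φ6→X1] = [4, 3]
r8 m[φ7→X12] = [0, 9]
r8 m[φ8→X6] = [5, 2]
r8 m[X0→φ0] = [0, 0]
r8 m[X10→φ1] = [1, 3]
r8 m[X10→φ3] = [21, 17]
r8 m[X1→φ2] = [8, 12]
r8 m[X1→φ4] = [18, 21]
r8 m[X1→φ5] = [18, 14]
r8 m[X1→φ6] = [16, 19]
r8 m[X2→φ4] = [0, 0]
r8 m[X8→φ0] = [20, 17]
r8 m[X8→φ1] = [0, 6]
r8 m[X12→φ4] = [0, 9]
r8 m[X12→φ7] = [20, 23]
r8 m[X3→φ3] = [0, 0]
r8 m[X6→φ1] = [21, 12]
r8 m[X6→φ2] = [9, 10]
r8 m[X6→φ8] = [20, 18]
r9 m[φ0→X0] = [20, 21]
r9 m[φ0→X8] = [0, 6]
r9 m[φ1→X10] = [21, 17]
r9 m[φ1→X8] = [20, 17]
r9 m[φ1→X6] = [4, 8]
r9 m[φ2→X1] = [12, 10]
r9 m[φ2→X6] = [16, 10]
r9 m[φ3→X10] = [1, 3]
r9 m[φ3→X3] = [23, 20]
r9 m[φ4→X1] = [2, 1]
r9 m[φ4→X2] = [21, 20]
r9 m[φ4→X12] = [20, 23]
r9 m[φ5→X1] = [2, 8]
r9 m[φ6→X1] = [4, 3]
r9 m[φ7→X12] = [0, 9]
r9 m[φ8→X6] = [5, 2]
r9 m[X0→φ0] = [0, 0]
r9 m[X10→φ1] = [1, 3]
r9 m[X10→φ3] = [21, 17]
r9 m[X1→φ2] = [8, 12]
r9 m[X1→φ4] = [18, 21]
r9 m[X1→φ5] = [18, 14]
r9 m[X1→φ6] = [16, 19]
r9 m[X2→φ4] = [0, 0]
r9 m[X8→φ0] = [20, 17]
r9 m[X8→φ1] = [0, 6]
r9 m[X12→φ4] = [0, 9]
r9 m[X12→φ7] = [20, 23]
r9 m[X3→φ3] = [0, 0]
r9 m[X6→φ1] = [21, 12]
r9 m[X6→φ2] = [9, 10]
r9 m[X6→φ8] = [20, 18]
fixed point reached at round 9
b[X2] = ⊗ incoming = [21, 20]

b[X2] = [21, 20]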